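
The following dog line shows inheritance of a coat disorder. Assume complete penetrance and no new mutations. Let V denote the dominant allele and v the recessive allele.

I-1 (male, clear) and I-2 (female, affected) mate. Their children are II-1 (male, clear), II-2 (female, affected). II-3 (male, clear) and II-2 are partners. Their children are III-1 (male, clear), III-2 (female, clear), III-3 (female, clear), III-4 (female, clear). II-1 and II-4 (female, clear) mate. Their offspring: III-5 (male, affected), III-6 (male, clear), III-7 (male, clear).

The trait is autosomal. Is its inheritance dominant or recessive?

II-1 and II-4 are both clear yet have an affected child III-5. Under dominance, an affected child requires at least one affected parent, so the trait cannot be dominant.

recessive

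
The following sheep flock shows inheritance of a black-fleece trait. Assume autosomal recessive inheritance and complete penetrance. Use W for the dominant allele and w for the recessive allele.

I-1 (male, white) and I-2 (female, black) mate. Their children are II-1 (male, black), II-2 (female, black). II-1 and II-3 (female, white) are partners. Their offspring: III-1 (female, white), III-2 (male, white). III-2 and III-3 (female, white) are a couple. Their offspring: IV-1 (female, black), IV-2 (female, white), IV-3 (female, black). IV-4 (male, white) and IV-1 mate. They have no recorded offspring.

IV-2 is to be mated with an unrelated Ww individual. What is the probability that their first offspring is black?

1/6

III-2 is white so carries W and received w from II-1 (ww), so III-2 is Ww.
III-3 is white so carries W and passed w to IV-1 (ww), so III-3 is Ww.
IV-2 is a white offspring of III-2 (Ww) × III-3 (Ww), whose cross gives 1/4 WW : 1/2 Ww : 1/4 ww; conditioning on being white, IV-2 is WW with probability 1/3, Ww with probability 2/3.
Summing over parental genotype combinations, P(offspring is black) = 2/3·1/4 = 1/6.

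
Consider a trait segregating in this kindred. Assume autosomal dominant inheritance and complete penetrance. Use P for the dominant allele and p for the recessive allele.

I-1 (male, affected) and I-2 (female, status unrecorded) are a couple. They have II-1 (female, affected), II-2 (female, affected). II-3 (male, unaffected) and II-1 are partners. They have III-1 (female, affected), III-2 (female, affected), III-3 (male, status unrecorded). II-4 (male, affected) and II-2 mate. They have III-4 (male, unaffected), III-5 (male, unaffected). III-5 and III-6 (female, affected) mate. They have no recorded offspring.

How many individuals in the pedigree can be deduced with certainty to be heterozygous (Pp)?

Obligate heterozygotes: II-2 is affected so carries P and passed p to III-4 (pp), so II-2 is Pp; II-4 is affected so carries P and passed p to III-4 (pp), so II-4 is Pp; III-1 is affected so carries P and received p from II-3 (pp), so III-1 is Pp; III-2 is affected so carries P and received p from II-3 (pp), so III-2 is Pp.
Every other individual is either homozygous by phenotype or has at least one consistent homozygous assignment, so the count is 4.

4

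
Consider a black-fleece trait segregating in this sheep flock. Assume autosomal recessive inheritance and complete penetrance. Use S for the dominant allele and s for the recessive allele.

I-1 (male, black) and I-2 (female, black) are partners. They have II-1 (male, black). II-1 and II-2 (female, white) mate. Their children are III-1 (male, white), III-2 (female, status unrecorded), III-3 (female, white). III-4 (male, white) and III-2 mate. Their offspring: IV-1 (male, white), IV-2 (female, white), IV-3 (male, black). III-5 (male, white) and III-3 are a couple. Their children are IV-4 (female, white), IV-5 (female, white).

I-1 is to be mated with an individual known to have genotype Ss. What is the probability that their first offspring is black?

1/2

I-1 is black, so I-1 is ss.
The cross gives 1/2 Ss : 1/2 ss, so P(offspring is black) = 1/2.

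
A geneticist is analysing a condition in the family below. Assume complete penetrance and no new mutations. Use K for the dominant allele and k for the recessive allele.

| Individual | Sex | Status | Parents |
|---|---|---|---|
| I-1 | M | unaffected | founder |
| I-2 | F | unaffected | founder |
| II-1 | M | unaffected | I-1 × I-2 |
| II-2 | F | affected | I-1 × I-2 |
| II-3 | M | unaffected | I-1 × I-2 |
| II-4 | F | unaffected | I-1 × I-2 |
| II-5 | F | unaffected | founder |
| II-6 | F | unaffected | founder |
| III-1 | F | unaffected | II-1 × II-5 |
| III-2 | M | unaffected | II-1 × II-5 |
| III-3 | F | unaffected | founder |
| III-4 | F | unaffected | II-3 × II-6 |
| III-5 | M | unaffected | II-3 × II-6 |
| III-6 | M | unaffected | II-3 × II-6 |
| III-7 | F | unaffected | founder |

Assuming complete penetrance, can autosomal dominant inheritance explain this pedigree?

Under autosomal dominant, II-2 (affected, female) cannot arise from I-1 (unaffected) × I-2 (unaffected).

No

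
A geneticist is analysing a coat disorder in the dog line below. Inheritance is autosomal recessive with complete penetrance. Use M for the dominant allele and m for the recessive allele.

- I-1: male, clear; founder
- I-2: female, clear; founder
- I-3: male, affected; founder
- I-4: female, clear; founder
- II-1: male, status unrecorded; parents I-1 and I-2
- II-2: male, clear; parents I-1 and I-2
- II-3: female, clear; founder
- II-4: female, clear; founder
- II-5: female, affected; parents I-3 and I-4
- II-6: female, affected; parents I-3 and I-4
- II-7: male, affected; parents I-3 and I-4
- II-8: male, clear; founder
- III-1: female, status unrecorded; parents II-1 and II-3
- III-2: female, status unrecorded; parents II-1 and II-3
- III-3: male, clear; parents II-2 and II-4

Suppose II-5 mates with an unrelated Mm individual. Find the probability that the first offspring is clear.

1/2

II-5 is affected, so II-5 is mm.
The cross gives 1/2 Mm : 1/2 mm, so P(offspring is clear) = 1/2.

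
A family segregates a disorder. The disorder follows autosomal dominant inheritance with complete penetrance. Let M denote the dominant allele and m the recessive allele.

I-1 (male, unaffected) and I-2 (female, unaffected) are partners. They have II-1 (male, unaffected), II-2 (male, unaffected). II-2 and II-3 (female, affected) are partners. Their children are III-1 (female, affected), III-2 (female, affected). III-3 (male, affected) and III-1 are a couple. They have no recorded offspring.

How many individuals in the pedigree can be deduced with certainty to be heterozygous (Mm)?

2

Obligate heterozygotes: III-1 is affected so carries M and received m from II-2 (mm), so III-1 is Mm; III-2 is affected so carries M and received m from II-2 (mm), so III-2 is Mm.
Every other individual is either homozygous by phenotype or has at least one consistent homozygous assignment, so the count is 2.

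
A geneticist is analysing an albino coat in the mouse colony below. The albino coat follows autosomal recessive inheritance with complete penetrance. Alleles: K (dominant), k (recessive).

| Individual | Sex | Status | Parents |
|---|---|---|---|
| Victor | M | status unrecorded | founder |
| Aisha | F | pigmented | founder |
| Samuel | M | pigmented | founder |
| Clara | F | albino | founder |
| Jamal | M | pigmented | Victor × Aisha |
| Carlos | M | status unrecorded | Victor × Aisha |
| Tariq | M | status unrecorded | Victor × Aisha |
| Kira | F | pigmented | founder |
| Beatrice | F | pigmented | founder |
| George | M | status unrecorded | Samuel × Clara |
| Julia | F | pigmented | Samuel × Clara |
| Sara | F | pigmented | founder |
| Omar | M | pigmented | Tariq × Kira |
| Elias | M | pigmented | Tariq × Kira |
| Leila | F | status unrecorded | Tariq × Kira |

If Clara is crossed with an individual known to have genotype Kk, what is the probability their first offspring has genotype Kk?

1/2

Clara is albino, so Clara is kk.
The cross gives 1/2 Kk : 1/2 kk, so P(offspring has genotype Kk) = 1/2.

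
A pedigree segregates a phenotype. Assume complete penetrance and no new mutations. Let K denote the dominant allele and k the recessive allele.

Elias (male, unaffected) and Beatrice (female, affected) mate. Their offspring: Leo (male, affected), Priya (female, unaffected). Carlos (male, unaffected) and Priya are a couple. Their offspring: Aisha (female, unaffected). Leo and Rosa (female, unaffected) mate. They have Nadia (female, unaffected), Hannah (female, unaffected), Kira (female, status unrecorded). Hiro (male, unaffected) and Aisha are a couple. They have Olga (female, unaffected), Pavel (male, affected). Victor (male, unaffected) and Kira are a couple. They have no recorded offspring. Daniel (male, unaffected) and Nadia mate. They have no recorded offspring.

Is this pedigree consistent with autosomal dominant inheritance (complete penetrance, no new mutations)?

Under autosomal dominant, Pavel (affected, male) cannot arise from Hiro (unaffected) × Aisha (unaffected).

No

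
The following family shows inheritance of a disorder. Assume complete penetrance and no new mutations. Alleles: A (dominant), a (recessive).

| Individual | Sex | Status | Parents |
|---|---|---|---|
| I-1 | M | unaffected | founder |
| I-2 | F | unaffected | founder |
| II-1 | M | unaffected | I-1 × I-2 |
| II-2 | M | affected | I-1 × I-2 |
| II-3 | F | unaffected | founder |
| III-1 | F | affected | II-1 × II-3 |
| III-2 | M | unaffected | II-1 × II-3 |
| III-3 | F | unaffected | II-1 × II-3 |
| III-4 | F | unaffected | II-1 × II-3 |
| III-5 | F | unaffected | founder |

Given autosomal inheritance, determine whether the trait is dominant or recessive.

recessive

I-1 and I-2 are both unaffected yet have an affected child II-2. Under dominance, an affected child requires at least one affected parent, so the trait cannot be dominant.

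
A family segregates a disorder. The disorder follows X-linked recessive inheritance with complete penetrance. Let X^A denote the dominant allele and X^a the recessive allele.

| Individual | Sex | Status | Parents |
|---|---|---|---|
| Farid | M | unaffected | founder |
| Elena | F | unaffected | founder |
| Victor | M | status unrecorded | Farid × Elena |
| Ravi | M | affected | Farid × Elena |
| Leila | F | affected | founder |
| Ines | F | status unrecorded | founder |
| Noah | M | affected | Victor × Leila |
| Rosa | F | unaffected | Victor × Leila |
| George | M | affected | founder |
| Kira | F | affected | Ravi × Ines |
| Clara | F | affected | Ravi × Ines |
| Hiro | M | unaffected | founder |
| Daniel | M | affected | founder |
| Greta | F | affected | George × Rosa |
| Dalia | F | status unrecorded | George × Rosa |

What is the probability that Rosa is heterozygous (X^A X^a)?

1

Rosa is unaffected so carries A and received a from Leila (X^a X^a), so Rosa is X^A X^a, giving P(X^A X^a) = 1.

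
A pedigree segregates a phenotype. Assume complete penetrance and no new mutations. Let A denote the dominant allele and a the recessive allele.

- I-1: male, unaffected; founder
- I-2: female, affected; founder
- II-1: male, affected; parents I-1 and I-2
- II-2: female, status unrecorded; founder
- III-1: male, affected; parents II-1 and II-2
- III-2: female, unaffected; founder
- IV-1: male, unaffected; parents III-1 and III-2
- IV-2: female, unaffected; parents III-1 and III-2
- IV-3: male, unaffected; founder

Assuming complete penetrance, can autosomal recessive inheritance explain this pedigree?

A consistent assignment under autosomal recessive exists: I-1 Aa, I-2 aa, II-1 aa, II-2 Aa, III-1 aa, III-2 AA, IV-1 Aa, IV-2 Aa, IV-3 AA.
In this assignment every recorded phenotype matches its genotype and every non-founder's genotype is obtainable from its parents' genotypes, so the pedigree is consistent.

Yes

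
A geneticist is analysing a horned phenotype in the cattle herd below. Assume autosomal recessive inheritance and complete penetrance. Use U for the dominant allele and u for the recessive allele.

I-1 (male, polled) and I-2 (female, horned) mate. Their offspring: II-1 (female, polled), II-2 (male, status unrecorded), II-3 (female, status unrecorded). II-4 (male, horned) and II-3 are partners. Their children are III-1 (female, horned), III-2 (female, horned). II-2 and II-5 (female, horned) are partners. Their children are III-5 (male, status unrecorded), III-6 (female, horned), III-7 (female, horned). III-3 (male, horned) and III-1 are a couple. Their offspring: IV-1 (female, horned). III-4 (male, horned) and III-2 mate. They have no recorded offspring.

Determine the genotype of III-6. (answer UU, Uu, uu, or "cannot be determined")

uu

III-6 is horned, so III-6 is uu.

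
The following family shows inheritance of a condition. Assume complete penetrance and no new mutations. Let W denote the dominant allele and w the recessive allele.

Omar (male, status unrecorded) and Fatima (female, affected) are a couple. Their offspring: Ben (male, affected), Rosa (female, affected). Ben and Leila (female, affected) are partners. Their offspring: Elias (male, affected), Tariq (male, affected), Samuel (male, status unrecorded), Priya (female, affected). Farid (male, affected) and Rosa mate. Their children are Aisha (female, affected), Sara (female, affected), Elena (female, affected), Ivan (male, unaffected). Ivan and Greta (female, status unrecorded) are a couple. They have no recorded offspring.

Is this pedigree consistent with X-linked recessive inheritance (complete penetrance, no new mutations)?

No

Under X-linked recessive, Ivan (unaffected, male) cannot arise from Farid (affected) × Rosa (affected).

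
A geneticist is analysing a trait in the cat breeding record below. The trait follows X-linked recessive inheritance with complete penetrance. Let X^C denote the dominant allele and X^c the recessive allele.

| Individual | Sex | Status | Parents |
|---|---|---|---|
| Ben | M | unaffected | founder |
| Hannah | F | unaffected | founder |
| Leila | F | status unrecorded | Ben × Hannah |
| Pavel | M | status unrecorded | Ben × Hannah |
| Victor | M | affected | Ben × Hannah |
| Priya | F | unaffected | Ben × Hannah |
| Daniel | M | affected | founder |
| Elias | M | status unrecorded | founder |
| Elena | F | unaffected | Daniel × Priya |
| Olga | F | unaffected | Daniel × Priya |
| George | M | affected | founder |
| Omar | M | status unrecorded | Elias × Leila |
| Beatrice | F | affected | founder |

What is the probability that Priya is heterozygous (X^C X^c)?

1/5

Ben is unaffected, so Ben is X^C Y.
Hannah is unaffected so carries C and passed c to Victor (X^c Y), so Hannah is X^C X^c.
Their cross gives offspring ratios 1/2 X^C X^C : 1/2 X^C X^c. Conditioning on Priya being unaffected, P(X^C X^c) = 1/2 / 1 = 1/2 before taking Priya's own offspring into account.
Daniel is affected, so Daniel is X^c Y.
Now use Priya's offspring. Probability of each recorded status — unaffected daughter Elena: 1/2 if Priya is X^C X^c, 1 if X^C X^C; unaffected daughter Olga: 1/2 if Priya is X^C X^c, 1 if X^C X^C.
Bayes: P(X^C X^c) = 1/2·1/4 / (1/2·1/4 + 1/2·1) = 1/5.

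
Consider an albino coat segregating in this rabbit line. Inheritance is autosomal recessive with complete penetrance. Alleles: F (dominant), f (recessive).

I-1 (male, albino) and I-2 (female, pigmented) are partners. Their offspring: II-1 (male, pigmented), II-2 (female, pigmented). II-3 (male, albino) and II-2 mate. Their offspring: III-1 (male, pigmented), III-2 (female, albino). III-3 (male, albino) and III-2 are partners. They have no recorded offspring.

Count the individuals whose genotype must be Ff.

3

Obligate heterozygotes: II-1 is pigmented so carries F and received f from I-1 (ff), so II-1 is Ff; II-2 is pigmented so carries F and received f from I-1 (ff), so II-2 is Ff; III-1 is pigmented so carries F and received f from II-3 (ff), so III-1 is Ff.
Every other individual is either homozygous by phenotype or has at least one consistent homozygous assignment, so the count is 3.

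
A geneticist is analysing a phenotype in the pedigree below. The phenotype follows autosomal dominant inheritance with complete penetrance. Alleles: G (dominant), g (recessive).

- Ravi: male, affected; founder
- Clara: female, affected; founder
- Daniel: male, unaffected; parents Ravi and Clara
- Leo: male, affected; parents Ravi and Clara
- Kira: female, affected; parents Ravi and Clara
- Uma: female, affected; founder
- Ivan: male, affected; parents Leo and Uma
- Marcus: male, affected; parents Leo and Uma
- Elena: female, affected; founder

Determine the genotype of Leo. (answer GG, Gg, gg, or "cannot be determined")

Leo's phenotype allows GG or Gg, and no parent or child forces a single allele at both positions; consistent genotype assignments exist with Leo as GG or Gg.

cannot be determined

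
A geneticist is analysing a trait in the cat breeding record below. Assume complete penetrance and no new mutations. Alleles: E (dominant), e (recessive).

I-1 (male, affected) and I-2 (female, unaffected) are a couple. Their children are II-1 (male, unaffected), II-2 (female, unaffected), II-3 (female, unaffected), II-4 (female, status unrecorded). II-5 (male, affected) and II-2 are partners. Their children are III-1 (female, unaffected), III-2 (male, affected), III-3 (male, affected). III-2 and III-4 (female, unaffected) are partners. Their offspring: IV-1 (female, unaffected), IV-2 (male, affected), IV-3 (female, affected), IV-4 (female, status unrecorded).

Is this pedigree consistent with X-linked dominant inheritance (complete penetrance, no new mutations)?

No

Under X-linked dominant, II-2 (unaffected, female) cannot arise from I-1 (affected) × I-2 (unaffected).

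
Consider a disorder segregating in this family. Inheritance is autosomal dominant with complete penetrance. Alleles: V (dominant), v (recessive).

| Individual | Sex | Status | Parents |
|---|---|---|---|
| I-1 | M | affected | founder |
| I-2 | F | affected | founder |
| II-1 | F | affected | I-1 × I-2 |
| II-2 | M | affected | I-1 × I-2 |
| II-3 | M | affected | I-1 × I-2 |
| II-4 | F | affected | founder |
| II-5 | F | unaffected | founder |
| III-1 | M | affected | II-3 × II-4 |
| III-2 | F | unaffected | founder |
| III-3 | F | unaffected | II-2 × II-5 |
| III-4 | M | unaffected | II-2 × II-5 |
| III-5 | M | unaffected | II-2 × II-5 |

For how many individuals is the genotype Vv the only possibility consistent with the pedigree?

1

Obligate heterozygotes: II-2 is affected so carries V and passed v to III-3 (vv), so II-2 is Vv.
Every other individual is either homozygous by phenotype or has at least one consistent homozygous assignment, so the count is 1.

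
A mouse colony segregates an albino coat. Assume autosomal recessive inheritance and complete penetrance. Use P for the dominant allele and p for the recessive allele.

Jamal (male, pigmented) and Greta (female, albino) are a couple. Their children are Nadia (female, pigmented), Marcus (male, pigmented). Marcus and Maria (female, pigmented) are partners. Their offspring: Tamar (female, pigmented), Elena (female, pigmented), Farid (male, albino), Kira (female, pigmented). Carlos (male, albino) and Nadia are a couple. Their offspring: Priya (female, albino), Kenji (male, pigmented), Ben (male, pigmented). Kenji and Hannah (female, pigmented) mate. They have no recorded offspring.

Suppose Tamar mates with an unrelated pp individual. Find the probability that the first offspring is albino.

1/3

Marcus is pigmented so carries P and received p from Greta (pp), so Marcus is Pp.
Maria is pigmented so carries P and passed p to Farid (pp), so Maria is Pp.
Tamar is a pigmented offspring of Marcus (Pp) × Maria (Pp), whose cross gives 1/4 PP : 1/2 Pp : 1/4 pp; conditioning on being pigmented, Tamar is PP with probability 1/3, Pp with probability 2/3.
Summing over parental genotype combinations, P(offspring is albino) = 2/3·1/2 = 1/3.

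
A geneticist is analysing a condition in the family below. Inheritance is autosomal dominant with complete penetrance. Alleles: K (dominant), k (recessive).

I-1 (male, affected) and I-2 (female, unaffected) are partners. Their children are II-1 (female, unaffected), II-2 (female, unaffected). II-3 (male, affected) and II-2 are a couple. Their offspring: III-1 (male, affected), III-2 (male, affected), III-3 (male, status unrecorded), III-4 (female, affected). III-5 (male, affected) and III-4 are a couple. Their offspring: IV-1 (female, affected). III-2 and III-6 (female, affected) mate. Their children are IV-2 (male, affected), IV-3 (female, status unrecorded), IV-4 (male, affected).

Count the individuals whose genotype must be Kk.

Obligate heterozygotes: I-1 is affected so carries K and passed k to II-1 (kk), so I-1 is Kk; III-1 is affected so carries K and received k from II-2 (kk), so III-1 is Kk; III-2 is affected so carries K and received k from II-2 (kk), so III-2 is Kk; III-4 is affected so carries K and received k from II-2 (kk), so III-4 is Kk.
Every other individual is either homozygous by phenotype or has at least one consistent homozygous assignment, so the count is 4.

4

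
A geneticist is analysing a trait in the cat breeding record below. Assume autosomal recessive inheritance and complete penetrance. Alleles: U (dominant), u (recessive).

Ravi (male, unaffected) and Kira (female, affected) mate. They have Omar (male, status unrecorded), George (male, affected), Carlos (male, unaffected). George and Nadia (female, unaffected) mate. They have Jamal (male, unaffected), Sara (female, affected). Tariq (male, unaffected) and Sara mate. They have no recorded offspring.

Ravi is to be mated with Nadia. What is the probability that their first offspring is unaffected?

3/4

Ravi is unaffected so carries U and passed u to George (uu), so Ravi is Uu.
Nadia is unaffected so carries U and passed u to Sara (uu), so Nadia is Uu.
The cross gives 1/4 UU : 1/2 Uu : 1/4 uu, so P(offspring is unaffected) = 3/4.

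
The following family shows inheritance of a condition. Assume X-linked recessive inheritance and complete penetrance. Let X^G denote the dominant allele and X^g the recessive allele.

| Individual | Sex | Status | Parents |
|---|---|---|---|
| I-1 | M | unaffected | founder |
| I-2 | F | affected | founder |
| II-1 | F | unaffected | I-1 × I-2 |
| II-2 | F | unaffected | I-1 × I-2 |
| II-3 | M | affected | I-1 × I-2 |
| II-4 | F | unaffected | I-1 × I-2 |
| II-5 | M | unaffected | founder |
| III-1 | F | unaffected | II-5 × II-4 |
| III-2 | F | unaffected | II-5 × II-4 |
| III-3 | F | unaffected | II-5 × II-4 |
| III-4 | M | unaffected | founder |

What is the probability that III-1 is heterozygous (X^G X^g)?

II-5 is unaffected, so II-5 is X^G Y.
II-4 is unaffected so carries G and received g from I-2 (X^g X^g), so II-4 is X^G X^g.
Their cross gives offspring ratios 1/2 X^G X^G : 1/2 X^G X^g. Conditioning on III-1 being unaffected, P(X^G X^g) = 1/2 / 1 = 1/2.

1/2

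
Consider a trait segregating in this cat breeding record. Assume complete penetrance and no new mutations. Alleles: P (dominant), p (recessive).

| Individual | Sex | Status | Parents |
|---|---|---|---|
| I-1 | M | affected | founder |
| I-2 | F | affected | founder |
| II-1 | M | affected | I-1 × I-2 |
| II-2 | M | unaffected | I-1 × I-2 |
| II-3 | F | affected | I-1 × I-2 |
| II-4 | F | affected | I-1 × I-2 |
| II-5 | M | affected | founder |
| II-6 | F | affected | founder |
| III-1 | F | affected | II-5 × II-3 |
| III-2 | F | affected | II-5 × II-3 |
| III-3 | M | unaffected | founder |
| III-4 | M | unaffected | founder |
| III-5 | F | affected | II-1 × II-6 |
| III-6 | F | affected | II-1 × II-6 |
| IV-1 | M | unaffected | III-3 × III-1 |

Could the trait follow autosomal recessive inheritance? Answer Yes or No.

Under autosomal recessive, II-2 (unaffected, male) cannot arise from I-1 (affected) × I-2 (affected).

No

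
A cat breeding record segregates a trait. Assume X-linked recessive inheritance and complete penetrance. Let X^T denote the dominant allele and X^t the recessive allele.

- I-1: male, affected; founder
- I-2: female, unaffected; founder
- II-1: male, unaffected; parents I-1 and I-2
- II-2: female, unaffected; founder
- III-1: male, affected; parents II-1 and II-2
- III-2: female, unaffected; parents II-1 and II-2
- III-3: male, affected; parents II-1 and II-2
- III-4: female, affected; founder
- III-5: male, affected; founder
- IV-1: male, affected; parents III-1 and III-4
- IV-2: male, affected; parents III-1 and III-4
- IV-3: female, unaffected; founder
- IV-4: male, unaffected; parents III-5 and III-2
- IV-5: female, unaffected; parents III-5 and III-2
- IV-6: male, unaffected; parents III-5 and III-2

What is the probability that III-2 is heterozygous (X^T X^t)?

II-1 is unaffected, so II-1 is X^T Y.
II-2 is unaffected so carries T and passed t to III-1 (X^t Y), so II-2 is X^T X^t.
Their cross gives offspring ratios 1/2 X^T X^T : 1/2 X^T X^t. Conditioning on III-2 being unaffected, P(X^T X^t) = 1/2 / 1 = 1/2 before taking III-2's own offspring into account.
III-5 is affected, so III-5 is X^t Y.
Now use III-2's offspring. Probability of each recorded status — unaffected son IV-4: 1/2 if III-2 is X^T X^t, 1 if X^T X^T; unaffected daughter IV-5: 1/2 if III-2 is X^T X^t, 1 if X^T X^T; unaffected son IV-6: 1/2 if III-2 is X^T X^t, 1 if X^T X^T.
Bayes: P(X^T X^t) = 1/2·1/8 / (1/2·1/8 + 1/2·1) = 1/9.

1/9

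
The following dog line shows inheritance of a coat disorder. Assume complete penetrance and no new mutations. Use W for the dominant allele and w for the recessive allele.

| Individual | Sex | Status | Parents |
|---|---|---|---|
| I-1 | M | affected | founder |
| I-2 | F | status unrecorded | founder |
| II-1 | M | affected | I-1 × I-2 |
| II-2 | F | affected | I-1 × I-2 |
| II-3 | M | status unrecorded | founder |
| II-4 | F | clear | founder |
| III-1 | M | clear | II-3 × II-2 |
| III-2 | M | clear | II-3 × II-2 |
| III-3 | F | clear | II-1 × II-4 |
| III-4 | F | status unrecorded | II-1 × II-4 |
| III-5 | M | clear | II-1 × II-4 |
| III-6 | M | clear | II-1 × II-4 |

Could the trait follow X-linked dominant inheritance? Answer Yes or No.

Under X-linked dominant, III-3 (clear, female) cannot arise from II-1 (affected) × II-4 (clear).

No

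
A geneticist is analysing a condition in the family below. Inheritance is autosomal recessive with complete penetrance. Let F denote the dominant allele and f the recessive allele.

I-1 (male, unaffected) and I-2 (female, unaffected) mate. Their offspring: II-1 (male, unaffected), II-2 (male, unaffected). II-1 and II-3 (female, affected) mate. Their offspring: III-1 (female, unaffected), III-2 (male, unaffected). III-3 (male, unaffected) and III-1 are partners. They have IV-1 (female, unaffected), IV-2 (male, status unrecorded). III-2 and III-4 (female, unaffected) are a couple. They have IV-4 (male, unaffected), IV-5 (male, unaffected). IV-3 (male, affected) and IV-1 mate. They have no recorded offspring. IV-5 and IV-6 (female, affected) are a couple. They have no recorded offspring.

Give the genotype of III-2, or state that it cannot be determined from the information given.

From phenotype alone, III-2 is FF or Ff.
III-2 is unaffected so carries F and received f from II-3 (ff), so III-2 is Ff.

Ff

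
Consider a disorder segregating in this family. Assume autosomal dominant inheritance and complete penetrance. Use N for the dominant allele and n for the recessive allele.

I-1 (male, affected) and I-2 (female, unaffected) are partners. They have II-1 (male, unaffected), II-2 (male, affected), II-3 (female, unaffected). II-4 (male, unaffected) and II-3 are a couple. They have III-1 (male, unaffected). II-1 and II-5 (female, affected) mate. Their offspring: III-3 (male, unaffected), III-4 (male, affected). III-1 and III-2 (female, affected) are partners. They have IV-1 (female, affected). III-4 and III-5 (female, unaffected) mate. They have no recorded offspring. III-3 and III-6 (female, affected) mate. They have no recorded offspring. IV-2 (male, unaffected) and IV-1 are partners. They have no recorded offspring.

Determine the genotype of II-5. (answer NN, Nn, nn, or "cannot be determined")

Nn

From phenotype alone, II-5 is NN or Nn.
II-5 is affected so carries N and passed n to III-3 (nn), so II-5 is Nn.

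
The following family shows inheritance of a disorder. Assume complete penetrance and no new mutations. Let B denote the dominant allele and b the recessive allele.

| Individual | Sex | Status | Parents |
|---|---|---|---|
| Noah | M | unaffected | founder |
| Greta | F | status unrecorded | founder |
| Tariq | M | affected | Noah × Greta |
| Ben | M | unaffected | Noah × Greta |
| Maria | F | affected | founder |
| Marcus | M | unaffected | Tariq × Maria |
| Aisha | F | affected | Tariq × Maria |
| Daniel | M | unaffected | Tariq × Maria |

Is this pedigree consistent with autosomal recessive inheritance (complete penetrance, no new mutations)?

Under autosomal recessive, Marcus (unaffected, male) cannot arise from Tariq (affected) × Maria (affected).

No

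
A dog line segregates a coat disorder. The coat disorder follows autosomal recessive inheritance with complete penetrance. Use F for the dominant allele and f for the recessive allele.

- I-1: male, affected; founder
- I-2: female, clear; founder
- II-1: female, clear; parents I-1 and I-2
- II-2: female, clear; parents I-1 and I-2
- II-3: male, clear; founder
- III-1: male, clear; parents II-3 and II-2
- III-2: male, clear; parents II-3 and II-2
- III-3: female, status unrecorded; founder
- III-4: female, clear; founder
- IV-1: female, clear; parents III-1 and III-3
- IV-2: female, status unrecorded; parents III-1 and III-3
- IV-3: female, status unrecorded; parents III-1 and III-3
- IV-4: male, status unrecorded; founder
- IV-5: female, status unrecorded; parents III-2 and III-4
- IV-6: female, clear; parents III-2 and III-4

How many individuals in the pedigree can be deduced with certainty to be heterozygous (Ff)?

Obligate heterozygotes: II-1 is clear so carries F and received f from I-1 (ff), so II-1 is Ff; II-2 is clear so carries F and received f from I-1 (ff), so II-2 is Ff.
Every other individual is either homozygous by phenotype or has at least one consistent homozygous assignment, so the count is 2.

2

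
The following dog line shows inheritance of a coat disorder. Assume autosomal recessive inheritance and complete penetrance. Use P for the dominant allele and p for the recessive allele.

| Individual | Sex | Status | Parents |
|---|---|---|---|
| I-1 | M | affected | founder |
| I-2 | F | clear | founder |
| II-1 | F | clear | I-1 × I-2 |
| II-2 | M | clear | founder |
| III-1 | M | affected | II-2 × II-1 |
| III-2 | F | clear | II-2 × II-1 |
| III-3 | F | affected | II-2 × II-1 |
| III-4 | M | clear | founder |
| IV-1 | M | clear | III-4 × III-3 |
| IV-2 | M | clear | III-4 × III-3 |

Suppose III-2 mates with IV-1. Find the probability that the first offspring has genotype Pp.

II-2 is clear so carries P and passed p to III-1 (pp), so II-2 is Pp.
II-1 is clear so carries P and received p from I-1 (pp), so II-1 is Pp.
III-2 is a clear offspring of II-2 (Pp) × II-1 (Pp), whose cross gives 1/4 PP : 1/2 Pp : 1/4 pp; conditioning on being clear, III-2 is PP with probability 1/3, Pp with probability 2/3.
IV-1 is clear so carries P and received p from III-3 (pp), so IV-1 is Pp.
Summing over parental genotype combinations, P(offspring has genotype Pp) = 1/3·1/2 + 2/3·1/2 = 1/2.

1/2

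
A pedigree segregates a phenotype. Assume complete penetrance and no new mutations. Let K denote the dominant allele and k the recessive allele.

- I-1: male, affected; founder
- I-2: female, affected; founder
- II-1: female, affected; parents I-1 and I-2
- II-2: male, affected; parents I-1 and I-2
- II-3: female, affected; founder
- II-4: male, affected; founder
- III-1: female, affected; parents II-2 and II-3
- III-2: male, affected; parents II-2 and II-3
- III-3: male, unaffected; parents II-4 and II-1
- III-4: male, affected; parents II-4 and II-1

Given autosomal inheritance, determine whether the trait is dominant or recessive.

II-4 and II-1 are both affected yet have an unaffected child III-3. Under a recessive model two affected parents are homozygous and every child would be affected, so the trait cannot be recessive.

dominant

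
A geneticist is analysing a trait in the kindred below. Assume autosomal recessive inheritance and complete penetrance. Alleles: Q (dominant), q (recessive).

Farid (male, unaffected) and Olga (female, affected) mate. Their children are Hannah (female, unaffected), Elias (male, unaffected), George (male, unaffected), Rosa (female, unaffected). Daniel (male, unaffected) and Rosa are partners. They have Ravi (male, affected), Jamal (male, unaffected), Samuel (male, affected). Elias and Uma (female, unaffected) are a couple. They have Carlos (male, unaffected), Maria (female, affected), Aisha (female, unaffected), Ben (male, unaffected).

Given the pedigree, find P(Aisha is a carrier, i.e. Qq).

2/3

Elias is unaffected so carries Q and received q from Olga (qq), so Elias is Qq.
Uma is unaffected so carries Q and passed q to Maria (qq), so Uma is Qq.
Their cross gives offspring ratios 1/4 QQ : 1/2 Qq : 1/4 qq. Conditioning on Aisha being unaffected, P(Qq) = 1/2 / 3/4 = 2/3.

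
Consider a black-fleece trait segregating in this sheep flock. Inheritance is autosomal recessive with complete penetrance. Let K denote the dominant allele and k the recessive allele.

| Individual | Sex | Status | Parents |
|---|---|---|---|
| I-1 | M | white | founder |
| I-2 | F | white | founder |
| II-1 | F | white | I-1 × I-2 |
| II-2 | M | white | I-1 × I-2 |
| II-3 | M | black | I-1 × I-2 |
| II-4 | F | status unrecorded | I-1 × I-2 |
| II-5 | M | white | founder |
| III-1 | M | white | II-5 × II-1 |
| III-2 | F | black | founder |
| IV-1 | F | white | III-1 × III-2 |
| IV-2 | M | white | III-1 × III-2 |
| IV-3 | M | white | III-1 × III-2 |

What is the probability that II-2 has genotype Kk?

I-1 is white so carries K and passed k to II-3 (kk), so I-1 is Kk.
I-2 is white so carries K and passed k to II-3 (kk), so I-2 is Kk.
Their cross gives offspring ratios 1/4 KK : 1/2 Kk : 1/4 kk. Conditioning on II-2 being white, P(Kk) = 1/2 / 3/4 = 2/3.

2/3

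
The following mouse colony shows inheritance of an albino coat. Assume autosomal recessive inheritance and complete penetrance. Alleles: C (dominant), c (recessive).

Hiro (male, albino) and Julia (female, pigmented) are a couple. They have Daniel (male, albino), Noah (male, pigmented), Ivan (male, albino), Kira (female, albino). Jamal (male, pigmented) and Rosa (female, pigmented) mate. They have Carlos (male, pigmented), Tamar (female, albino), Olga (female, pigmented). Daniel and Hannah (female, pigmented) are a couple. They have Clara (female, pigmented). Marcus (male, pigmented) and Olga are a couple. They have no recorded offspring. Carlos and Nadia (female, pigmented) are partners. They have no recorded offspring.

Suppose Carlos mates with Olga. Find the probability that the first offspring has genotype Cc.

4/9

Jamal is pigmented so carries C and passed c to Tamar (cc), so Jamal is Cc.
Rosa is pigmented so carries C and passed c to Tamar (cc), so Rosa is Cc.
Carlos is a pigmented offspring of Jamal (Cc) × Rosa (Cc), whose cross gives 1/4 CC : 1/2 Cc : 1/4 cc; conditioning on being pigmented, Carlos is CC with probability 1/3, Cc with probability 2/3.
Olga is a pigmented offspring of Jamal (Cc) × Rosa (Cc), whose cross gives 1/4 CC : 1/2 Cc : 1/4 cc; conditioning on being pigmented, Olga is CC with probability 1/3, Cc with probability 2/3.
Summing over parental genotype combinations, P(offspring has genotype Cc) = 2/9·1/2 + 2/9·1/2 + 4/9·1/2 = 4/9.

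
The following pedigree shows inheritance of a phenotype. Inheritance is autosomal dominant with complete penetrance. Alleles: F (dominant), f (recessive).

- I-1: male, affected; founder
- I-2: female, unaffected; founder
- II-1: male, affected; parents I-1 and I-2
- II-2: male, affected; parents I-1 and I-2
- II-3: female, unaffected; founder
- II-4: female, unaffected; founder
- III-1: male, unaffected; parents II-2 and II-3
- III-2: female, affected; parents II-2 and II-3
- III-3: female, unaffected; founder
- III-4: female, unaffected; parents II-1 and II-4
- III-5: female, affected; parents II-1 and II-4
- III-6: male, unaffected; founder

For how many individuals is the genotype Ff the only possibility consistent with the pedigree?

4

Obligate heterozygotes: II-1 is affected so carries F and received f from I-2 (ff), so II-1 is Ff; II-2 is affected so carries F and received f from I-2 (ff), so II-2 is Ff; III-2 is affected so carries F and received f from II-3 (ff), so III-2 is Ff; III-5 is affected so carries F and received f from II-4 (ff), so III-5 is Ff.
Every other individual is either homozygous by phenotype or has at least one consistent homozygous assignment, so the count is 4.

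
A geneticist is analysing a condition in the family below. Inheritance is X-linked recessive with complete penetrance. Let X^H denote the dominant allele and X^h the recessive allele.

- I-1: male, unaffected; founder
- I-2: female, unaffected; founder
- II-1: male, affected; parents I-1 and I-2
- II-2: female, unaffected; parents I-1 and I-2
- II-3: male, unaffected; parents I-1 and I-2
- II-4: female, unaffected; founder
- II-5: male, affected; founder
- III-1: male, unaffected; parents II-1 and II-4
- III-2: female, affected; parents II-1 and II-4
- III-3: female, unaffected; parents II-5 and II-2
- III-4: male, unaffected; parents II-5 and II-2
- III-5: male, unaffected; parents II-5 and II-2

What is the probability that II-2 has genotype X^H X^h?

I-1 is unaffected, so I-1 is X^H Y.
I-2 is unaffected so carries H and passed h to II-1 (X^h Y), so I-2 is X^H X^h.
Their cross gives offspring ratios 1/2 X^H X^H : 1/2 X^H X^h. Conditioning on II-2 being unaffected, P(X^H X^h) = 1/2 / 1 = 1/2 before taking II-2's own offspring into account.
II-5 is affected, so II-5 is X^h Y.
Now use II-2's offspring. Probability of each recorded status — unaffected daughter III-3: 1/2 if II-2 is X^H X^h, 1 if X^H X^H; unaffected son III-4: 1/2 if II-2 is X^H X^h, 1 if X^H X^H; unaffected son III-5: 1/2 if II-2 is X^H X^h, 1 if X^H X^H.
Bayes: P(X^H X^h) = 1/2·1/8 / (1/2·1/8 + 1/2·1) = 1/9.

1/9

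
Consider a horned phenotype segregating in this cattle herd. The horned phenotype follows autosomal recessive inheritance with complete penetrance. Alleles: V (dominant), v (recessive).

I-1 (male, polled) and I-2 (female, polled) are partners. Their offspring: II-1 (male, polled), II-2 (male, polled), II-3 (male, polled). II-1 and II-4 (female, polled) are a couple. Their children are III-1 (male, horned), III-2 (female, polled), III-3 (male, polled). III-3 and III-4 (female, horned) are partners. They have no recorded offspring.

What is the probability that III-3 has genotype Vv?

II-1 is polled so carries V and passed v to III-1 (vv), so II-1 is Vv.
II-4 is polled so carries V and passed v to III-1 (vv), so II-4 is Vv.
Their cross gives offspring ratios 1/4 VV : 1/2 Vv : 1/4 vv. Conditioning on III-3 being polled, P(Vv) = 1/2 / 3/4 = 2/3.

2/3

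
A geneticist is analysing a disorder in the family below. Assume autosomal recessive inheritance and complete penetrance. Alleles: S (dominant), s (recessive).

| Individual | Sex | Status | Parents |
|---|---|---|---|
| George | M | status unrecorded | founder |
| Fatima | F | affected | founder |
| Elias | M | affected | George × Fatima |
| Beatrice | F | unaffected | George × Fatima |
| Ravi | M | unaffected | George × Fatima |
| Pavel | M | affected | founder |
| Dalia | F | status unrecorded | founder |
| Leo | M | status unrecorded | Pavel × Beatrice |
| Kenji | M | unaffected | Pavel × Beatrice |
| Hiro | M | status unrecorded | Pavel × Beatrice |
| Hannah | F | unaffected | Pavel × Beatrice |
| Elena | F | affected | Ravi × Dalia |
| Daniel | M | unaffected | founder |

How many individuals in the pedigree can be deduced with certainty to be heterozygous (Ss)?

5

Obligate heterozygotes: George passed S to Beatrice (Ss, whose s came from Fatima) and passed s to Elias (ss), so George is Ss; Beatrice is unaffected so carries S and received s from Fatima (ss), so Beatrice is Ss; Ravi is unaffected so carries S and received s from Fatima (ss), so Ravi is Ss; Kenji is unaffected so carries S and received s from Pavel (ss), so Kenji is Ss; Hannah is unaffected so carries S and received s from Pavel (ss), so Hannah is Ss.
Every other individual is either homozygous by phenotype or has at least one consistent homozygous assignment, so the count is 5.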